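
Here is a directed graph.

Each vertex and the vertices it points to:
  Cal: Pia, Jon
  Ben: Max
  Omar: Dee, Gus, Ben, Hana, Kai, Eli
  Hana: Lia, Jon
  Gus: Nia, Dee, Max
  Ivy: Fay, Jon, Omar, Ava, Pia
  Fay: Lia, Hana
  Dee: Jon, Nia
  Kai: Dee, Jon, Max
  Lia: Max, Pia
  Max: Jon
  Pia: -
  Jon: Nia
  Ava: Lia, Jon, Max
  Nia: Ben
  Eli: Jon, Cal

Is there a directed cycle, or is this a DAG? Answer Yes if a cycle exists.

DFS with white/gray/black marking, starting from Max:
Max gray
  Jon gray
    Nia gray
      Ben gray
        Ben→Max: Max is gray → back edge
Back edge found, so a cycle exists: Max → Jon → Nia → Ben → Max.

Yes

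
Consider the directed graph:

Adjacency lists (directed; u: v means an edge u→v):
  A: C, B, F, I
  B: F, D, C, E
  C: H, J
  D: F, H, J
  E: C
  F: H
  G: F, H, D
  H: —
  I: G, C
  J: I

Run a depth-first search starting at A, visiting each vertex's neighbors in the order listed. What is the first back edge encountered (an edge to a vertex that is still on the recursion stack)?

D->J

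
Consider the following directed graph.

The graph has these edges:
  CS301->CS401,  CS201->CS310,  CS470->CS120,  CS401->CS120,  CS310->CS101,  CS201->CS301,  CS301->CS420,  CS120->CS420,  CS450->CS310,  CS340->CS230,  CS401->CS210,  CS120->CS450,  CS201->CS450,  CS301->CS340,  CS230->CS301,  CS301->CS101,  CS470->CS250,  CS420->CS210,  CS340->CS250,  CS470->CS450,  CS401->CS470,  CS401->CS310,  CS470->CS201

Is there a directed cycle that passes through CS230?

CS230 is on a cycle iff CS230 can reach itself via ≥1 edge.
CS230 → CS301 → CS340 → CS230 — yes.

Yes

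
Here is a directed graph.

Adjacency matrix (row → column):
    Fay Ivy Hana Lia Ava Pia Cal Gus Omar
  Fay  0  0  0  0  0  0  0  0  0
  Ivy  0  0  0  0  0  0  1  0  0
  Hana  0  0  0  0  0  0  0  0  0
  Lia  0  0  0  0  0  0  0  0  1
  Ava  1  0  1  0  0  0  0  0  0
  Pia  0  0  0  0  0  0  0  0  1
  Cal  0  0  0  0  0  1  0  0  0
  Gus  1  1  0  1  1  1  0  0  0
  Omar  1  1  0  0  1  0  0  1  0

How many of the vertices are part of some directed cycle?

6

A vertex is on a directed cycle iff it belongs to a strongly connected component of size ≥ 2 (or has a self-loop).
The vertices on cycles are {Cal, Gus, Ivy, Lia, Pia, Omar} — 6 in total.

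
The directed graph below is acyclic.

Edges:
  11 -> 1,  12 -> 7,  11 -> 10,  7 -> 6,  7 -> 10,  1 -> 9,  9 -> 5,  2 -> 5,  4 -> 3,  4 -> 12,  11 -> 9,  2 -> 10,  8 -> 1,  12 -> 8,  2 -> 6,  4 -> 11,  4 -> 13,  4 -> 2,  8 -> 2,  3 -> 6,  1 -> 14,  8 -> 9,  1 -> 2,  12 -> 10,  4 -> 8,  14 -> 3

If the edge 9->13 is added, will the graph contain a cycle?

No

Adding 9→13 creates a cycle iff 13 can already reach 9.
Explore from 13: no path reaches 9. The graph stays acyclic.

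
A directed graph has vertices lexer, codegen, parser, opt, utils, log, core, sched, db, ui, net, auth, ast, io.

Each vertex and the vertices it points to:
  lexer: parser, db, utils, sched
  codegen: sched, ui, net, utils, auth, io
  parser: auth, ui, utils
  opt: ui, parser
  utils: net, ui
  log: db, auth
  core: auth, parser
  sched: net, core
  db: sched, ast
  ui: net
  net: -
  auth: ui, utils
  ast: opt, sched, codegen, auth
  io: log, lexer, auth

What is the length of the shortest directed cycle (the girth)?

For each vertex v, BFS finds the shortest path from v back to v.
The shortest such closed walk is io → lexer → db → ast → codegen → io, length 5.

5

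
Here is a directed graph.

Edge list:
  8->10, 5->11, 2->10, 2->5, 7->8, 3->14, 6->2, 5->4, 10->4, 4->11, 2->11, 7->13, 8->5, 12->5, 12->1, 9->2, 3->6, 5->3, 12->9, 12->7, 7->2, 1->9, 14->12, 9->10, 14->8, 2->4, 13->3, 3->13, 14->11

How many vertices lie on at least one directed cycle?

11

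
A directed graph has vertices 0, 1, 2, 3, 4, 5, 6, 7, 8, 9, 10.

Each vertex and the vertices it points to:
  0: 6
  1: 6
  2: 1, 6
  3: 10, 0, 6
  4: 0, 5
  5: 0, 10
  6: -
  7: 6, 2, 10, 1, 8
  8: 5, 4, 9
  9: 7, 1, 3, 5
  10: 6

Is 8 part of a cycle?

Yes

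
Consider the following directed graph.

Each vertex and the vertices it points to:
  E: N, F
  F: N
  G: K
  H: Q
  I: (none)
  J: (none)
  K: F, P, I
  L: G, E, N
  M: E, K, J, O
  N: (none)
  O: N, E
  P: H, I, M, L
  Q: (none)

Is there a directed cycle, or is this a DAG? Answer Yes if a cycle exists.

Yes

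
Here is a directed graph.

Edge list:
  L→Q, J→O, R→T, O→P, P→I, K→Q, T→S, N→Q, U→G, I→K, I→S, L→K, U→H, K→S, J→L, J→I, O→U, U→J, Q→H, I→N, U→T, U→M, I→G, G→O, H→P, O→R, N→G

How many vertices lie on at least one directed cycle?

A vertex is on a directed cycle iff it belongs to a strongly connected component of size ≥ 2 (or has a self-loop).
The vertices on cycles are {G, H, I, J, K, L, N, O, P, Q, U} — 11 in total.

11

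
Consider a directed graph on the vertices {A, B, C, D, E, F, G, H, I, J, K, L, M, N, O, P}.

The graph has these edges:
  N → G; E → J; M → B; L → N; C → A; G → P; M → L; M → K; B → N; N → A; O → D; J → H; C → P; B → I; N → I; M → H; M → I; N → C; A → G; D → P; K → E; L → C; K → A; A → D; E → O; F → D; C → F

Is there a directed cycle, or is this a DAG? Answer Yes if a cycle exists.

DFS with white/gray/black marking, starting from F:
F gray
  D gray
    P gray
    P black
  D black
F black
A gray
  A→D: D black — skip
  G gray
    G→P: P black — skip
  G black
A black
B gray
  N gray
    C gray
      C→P: P black — skip
      C→A: A black — skip
      C→F: F black — skip
    C black
    I gray
    I black
    N→G: G black — skip
    N→A: A black — skip
  N black
  B→I: I black — skip
B black
E gray
  O gray
    O→D: D black — skip
  O black
  J gray
    H gray
    H black
  J black
E black
K gray
  K→A: A black — skip
  K→E: E black — skip
K black
L gray
  L→N: N black — skip
  L→C: C black — skip
L black
M gray
  M→B: B black — skip
  M→H: H black — skip
  M→L: L black — skip
  M→K: K black — skip
  M→I: I black — skip
M black
Every edge goes to a white or black vertex — no back edge, so the graph is acyclic.

No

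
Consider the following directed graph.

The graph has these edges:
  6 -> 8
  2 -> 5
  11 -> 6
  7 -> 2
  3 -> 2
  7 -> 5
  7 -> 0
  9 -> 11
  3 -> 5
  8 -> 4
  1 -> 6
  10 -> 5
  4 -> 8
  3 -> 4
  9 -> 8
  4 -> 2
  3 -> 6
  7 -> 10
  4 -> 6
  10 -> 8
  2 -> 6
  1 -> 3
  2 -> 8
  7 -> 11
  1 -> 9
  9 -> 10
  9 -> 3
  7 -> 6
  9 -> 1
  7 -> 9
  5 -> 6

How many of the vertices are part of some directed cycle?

A vertex is on a directed cycle iff it belongs to a strongly connected component of size ≥ 2 (or has a self-loop).
The vertices on cycles are {1, 2, 4, 5, 6, 8, 9} — 7 in total.

7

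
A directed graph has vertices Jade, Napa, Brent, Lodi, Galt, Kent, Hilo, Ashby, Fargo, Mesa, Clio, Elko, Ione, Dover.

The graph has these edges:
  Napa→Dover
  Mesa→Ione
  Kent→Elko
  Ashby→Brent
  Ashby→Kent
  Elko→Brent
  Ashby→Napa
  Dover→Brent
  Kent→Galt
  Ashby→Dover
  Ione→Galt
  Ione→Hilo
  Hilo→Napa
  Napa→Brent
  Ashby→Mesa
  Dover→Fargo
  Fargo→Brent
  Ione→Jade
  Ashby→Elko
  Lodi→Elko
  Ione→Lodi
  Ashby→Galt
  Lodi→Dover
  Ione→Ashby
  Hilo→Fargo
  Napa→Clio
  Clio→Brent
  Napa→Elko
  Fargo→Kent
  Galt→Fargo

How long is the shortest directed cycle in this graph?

3

For each vertex v, BFS finds the shortest path from v back to v.
The shortest such closed walk is Ione → Ashby → Mesa → Ione, length 3.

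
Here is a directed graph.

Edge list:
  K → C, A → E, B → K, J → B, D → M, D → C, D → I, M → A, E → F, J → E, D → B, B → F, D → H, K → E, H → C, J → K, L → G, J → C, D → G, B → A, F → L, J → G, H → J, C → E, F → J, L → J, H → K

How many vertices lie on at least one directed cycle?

A vertex is on a directed cycle iff it belongs to a strongly connected component of size ≥ 2 (or has a self-loop).
The vertices on cycles are {A, B, C, E, F, J, K, L} — 8 in total.

8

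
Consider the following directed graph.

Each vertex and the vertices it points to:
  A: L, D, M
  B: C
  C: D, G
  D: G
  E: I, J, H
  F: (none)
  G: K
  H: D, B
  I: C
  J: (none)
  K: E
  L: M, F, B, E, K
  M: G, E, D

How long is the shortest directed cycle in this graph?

For each vertex v, BFS finds the shortest path from v back to v.
The shortest such closed walk is K → E → I → C → G → K, length 5.

5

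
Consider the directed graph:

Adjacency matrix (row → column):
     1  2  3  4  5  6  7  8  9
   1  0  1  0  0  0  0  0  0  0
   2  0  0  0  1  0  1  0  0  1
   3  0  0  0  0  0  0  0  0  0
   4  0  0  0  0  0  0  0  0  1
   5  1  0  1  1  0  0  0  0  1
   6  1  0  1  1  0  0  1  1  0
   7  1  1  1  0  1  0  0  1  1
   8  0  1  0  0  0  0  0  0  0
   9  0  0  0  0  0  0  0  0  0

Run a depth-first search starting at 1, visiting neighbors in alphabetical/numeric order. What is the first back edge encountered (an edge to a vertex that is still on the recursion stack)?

6→1

DFS from 1 (visiting neighbors in alphabetical/numeric order); mark gray on enter, black on exit:
1 gray
  2 gray
    4 gray
      9 gray
      9 black
    4 black
    6 gray
      6→1: 1 is gray → back edge
First back edge: 6 → 1.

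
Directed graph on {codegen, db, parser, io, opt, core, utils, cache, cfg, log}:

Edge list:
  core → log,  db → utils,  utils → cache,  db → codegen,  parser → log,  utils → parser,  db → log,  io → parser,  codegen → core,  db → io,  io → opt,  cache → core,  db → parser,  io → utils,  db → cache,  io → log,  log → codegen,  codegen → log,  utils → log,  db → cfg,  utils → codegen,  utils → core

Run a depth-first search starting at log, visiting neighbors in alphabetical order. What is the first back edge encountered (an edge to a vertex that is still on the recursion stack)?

core→log

DFS from log (visiting neighbors in alphabetical order); mark gray on enter, black on exit:
log gray
  codegen gray
    core gray
      core→log: log is gray → back edge
First back edge: core → log.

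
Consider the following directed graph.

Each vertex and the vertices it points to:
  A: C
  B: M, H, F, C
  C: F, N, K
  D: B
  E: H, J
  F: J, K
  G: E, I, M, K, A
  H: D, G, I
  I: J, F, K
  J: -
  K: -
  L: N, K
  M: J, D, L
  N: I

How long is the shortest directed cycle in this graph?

3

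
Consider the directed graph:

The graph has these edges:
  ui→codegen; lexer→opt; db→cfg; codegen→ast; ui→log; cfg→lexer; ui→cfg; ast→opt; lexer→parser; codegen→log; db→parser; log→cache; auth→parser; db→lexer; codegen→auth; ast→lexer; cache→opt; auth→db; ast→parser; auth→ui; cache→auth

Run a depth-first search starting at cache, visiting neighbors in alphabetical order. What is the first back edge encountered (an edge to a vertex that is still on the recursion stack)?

codegen->auth

DFS from cache (visiting neighbors in alphabetical order); mark gray on enter, black on exit:
cache gray
  auth gray
    db gray
      cfg gray
        lexer gray
          opt gray
          opt black
          parser gray
          parser black
        lexer black
      cfg black
      db→lexer: lexer black — skip
      db→parser: parser black — skip
    db black
    auth→parser: parser black — skip
    ui gray
      ui→cfg: cfg black — skip
      codegen gray
        ast gray
          ast→lexer: lexer black — skip
          ast→opt: opt black — skip
          ast→parser: parser black — skip
        ast black
        codegen→auth: auth is gray → back edge
First back edge: codegen → auth.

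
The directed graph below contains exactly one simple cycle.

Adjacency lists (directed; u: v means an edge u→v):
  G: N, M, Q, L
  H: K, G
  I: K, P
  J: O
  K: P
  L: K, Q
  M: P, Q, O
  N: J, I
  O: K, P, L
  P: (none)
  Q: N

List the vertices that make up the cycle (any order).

J, L, N, O, Q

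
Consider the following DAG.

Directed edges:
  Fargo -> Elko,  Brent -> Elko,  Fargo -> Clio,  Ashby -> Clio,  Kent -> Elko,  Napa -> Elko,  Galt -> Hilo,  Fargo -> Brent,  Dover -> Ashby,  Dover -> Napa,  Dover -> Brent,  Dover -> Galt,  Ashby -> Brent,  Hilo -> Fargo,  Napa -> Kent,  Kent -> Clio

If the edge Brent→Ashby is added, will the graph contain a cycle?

Yes

Adding Brent→Ashby creates a cycle iff Ashby can already reach Brent.
Path from Ashby: Ashby → Brent.
So Ashby → … → Brent → Ashby is a cycle.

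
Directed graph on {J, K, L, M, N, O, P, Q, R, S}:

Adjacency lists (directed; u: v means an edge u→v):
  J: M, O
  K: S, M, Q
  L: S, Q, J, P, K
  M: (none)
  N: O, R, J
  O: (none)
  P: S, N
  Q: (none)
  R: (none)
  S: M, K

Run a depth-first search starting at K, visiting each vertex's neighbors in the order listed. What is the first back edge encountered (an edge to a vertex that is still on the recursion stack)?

S→K

DFS from K (visiting each vertex's neighbors in the order listed); mark gray on enter, black on exit:
K gray
  S gray
    M gray
    M black
    S→K: K is gray → back edge
First back edge: S → K.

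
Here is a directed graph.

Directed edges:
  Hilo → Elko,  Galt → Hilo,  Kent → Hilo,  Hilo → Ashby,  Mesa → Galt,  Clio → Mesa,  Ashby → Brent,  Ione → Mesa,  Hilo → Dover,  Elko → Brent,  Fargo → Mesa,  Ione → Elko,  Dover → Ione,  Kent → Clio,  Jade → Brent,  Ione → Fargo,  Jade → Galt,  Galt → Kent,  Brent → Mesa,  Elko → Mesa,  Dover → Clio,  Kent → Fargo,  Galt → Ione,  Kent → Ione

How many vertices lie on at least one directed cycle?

A vertex is on a directed cycle iff it belongs to a strongly connected component of size ≥ 2 (or has a self-loop).
The vertices on cycles are {Clio, Elko, Galt, Hilo, Ione, Kent, Mesa, Ashby, Brent, Dover, Fargo} — 11 in total.

11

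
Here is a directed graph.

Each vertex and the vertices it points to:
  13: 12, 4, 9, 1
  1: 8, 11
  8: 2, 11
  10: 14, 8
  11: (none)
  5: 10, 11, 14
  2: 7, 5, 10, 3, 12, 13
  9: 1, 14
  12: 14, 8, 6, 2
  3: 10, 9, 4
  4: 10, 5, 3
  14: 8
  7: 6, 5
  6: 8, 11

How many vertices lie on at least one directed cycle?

A vertex is on a directed cycle iff it belongs to a strongly connected component of size ≥ 2 (or has a self-loop).
The vertices on cycles are {1, 2, 3, 4, 5, 6, 7, 8, 9, 10, 12, 13, 14} — 13 in total.

13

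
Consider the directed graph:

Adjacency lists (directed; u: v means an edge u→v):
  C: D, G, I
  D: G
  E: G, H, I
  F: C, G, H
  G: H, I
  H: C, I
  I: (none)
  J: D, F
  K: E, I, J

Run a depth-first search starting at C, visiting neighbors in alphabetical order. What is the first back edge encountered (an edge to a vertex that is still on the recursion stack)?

H→C

DFS from C (visiting neighbors in alphabetical order); mark gray on enter, black on exit:
C gray
  D gray
    G gray
      H gray
        H→C: C is gray → back edge
First back edge: H → C.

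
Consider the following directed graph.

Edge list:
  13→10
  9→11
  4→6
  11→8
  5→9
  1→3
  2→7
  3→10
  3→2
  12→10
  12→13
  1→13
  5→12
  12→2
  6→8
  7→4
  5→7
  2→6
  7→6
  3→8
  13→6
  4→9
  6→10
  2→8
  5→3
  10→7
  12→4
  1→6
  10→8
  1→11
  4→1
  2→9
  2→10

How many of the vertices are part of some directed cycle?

A vertex is on a directed cycle iff it belongs to a strongly connected component of size ≥ 2 (or has a self-loop).
The vertices on cycles are {1, 2, 3, 4, 6, 7, 10, 13} — 8 in total.

8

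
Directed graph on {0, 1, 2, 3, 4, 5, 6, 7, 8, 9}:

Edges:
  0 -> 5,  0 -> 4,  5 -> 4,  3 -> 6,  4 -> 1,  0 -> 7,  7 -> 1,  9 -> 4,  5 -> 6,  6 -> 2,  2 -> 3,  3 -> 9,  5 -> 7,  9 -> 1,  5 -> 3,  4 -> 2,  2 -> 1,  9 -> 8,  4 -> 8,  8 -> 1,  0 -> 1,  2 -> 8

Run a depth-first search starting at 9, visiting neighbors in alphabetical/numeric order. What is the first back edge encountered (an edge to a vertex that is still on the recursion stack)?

6->2

DFS from 9 (visiting neighbors in alphabetical/numeric order); mark gray on enter, black on exit:
9 gray
  1 gray
  1 black
  4 gray
    4→1: 1 black — skip
    2 gray
      2→1: 1 black — skip
      3 gray
        6 gray
          6→2: 2 is gray → back edge
First back edge: 6 → 2.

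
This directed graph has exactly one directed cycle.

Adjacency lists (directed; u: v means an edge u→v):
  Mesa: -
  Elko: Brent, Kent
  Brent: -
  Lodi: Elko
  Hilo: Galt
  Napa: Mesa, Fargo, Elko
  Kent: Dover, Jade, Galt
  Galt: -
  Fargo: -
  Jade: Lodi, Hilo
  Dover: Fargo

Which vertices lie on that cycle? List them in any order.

DFS with gray/black marking from Elko:
Elko gray
  Brent gray
  Brent black
  Kent gray
    Dover gray
      Fargo gray
      Fargo black
    Dover black
    Jade gray
      Lodi gray
        Lodi→Elko: Elko is gray → back edge
Back edge closes the cycle Elko → Kent → Jade → Lodi → Elko; its vertices are {Elko, Jade, Kent, Lodi}.

Elko, Jade, Kent, Lodi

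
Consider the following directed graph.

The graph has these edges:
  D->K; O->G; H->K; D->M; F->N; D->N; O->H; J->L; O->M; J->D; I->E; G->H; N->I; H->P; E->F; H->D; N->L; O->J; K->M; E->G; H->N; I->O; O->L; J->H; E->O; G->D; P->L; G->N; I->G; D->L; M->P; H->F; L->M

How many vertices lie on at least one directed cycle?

A vertex is on a directed cycle iff it belongs to a strongly connected component of size ≥ 2 (or has a self-loop).
The vertices on cycles are {D, E, F, G, H, I, J, L, M, N, O, P} — 12 in total.

12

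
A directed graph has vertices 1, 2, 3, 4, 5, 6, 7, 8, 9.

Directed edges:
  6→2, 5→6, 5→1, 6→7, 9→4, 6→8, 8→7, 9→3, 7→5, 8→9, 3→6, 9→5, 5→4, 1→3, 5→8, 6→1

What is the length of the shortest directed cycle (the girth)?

3

For each vertex v, BFS finds the shortest path from v back to v.
The shortest such closed walk is 5 → 8 → 9 → 5, length 3.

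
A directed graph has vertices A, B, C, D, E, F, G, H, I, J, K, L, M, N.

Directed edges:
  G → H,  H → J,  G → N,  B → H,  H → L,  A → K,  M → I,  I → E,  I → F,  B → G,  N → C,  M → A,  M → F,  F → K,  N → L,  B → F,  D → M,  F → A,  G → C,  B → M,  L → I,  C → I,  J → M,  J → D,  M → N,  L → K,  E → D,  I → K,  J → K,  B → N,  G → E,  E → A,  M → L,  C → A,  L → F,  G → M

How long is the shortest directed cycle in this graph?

4

For each vertex v, BFS finds the shortest path from v back to v.
The shortest such closed walk is I → E → D → M → I, length 4.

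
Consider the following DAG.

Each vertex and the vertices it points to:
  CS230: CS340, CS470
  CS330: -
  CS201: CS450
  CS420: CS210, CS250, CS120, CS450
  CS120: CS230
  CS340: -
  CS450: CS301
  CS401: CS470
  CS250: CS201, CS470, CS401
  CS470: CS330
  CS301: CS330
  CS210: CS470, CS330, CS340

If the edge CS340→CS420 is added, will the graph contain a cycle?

Adding CS340→CS420 creates a cycle iff CS420 can already reach CS340.
Path from CS420: CS420 → CS210 → CS340.
So CS420 → … → CS340 → CS420 is a cycle.

Yes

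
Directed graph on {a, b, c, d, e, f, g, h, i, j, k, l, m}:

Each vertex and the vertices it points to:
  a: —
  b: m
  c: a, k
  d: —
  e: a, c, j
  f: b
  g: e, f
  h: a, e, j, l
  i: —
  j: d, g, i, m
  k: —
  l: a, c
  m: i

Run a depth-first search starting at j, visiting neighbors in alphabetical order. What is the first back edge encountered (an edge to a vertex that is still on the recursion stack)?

DFS from j (visiting neighbors in alphabetical order); mark gray on enter, black on exit:
j gray
  d gray
  d black
  g gray
    e gray
      a gray
      a black
      c gray
        c→a: a black — skip
        k gray
        k black
      c black
      e→j: j is gray → back edge
First back edge: e → j.

e→j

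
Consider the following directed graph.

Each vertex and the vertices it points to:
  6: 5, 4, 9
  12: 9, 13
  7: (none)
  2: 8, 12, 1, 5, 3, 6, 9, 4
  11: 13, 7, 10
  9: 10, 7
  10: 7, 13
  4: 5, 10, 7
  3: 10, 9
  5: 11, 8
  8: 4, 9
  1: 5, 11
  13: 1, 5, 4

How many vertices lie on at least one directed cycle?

8

A vertex is on a directed cycle iff it belongs to a strongly connected component of size ≥ 2 (or has a self-loop).
The vertices on cycles are {1, 4, 5, 8, 9, 10, 11, 13} — 8 in total.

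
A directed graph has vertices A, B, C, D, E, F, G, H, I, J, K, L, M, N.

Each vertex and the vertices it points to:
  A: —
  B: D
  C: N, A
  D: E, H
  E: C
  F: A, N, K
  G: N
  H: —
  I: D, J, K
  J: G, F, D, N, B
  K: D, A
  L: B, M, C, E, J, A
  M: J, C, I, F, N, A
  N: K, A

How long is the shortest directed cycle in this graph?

5

For each vertex v, BFS finds the shortest path from v back to v.
The shortest such closed walk is D → E → C → N → K → D, length 5.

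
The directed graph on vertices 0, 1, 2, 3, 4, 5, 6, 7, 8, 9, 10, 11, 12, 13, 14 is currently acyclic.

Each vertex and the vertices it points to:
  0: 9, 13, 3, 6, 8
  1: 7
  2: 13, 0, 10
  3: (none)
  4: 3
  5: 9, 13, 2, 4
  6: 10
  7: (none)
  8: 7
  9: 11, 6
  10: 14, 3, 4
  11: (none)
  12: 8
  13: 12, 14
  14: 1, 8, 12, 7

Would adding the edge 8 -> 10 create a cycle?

Yes

Adding 8→10 creates a cycle iff 10 can already reach 8.
Path from 10: 10 → 14 → 8.
So 10 → … → 8 → 10 is a cycle.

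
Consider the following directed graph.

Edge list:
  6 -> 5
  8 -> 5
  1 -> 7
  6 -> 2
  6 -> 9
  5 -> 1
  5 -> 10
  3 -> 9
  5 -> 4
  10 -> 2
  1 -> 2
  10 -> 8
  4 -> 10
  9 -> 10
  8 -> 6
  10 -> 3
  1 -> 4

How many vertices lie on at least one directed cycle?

A vertex is on a directed cycle iff it belongs to a strongly connected component of size ≥ 2 (or has a self-loop).
The vertices on cycles are {1, 3, 4, 5, 6, 8, 9, 10} — 8 in total.

8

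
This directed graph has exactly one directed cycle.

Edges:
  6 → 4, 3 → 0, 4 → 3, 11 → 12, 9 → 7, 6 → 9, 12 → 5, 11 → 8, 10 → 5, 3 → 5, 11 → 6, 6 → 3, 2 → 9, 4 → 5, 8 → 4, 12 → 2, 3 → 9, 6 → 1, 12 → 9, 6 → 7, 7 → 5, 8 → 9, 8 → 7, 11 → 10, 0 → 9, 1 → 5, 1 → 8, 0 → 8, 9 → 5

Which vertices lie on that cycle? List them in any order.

DFS with gray/black marking from 3:
3 gray
  9 gray
    7 gray
      5 gray
      5 black
    7 black
    9→5: 5 black — skip
  9 black
  0 gray
    0→9: 9 black — skip
    8 gray
      8→7: 7 black — skip
      4 gray
        4→5: 5 black — skip
        4→3: 3 is gray → back edge
Back edge closes the cycle 3 → 0 → 8 → 4 → 3; its vertices are {0, 3, 4, 8}.

0, 3, 4, 8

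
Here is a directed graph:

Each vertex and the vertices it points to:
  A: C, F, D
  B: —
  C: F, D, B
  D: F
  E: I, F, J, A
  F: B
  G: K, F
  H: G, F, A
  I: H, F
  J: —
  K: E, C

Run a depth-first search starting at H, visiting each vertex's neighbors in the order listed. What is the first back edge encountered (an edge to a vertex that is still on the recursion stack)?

DFS from H (visiting each vertex's neighbors in the order listed); mark gray on enter, black on exit:
H gray
  G gray
    K gray
      E gray
        I gray
          I→H: H is gray → back edge
First back edge: I → H.

I→H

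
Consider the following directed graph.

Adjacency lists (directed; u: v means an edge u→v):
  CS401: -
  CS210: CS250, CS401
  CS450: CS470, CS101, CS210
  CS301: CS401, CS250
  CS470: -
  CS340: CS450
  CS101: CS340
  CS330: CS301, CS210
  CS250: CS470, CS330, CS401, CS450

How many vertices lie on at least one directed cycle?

7

A vertex is on a directed cycle iff it belongs to a strongly connected component of size ≥ 2 (or has a self-loop).
The vertices on cycles are {CS101, CS210, CS250, CS301, CS330, CS340, CS450} — 7 in total.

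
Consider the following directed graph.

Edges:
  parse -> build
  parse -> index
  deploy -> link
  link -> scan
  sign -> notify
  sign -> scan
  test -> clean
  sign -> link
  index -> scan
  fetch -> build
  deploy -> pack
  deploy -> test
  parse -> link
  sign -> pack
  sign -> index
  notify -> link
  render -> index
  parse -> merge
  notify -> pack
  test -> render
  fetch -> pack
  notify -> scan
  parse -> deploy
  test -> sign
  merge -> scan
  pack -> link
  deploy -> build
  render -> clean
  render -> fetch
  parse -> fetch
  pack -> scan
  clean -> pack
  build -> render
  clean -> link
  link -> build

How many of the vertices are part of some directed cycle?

6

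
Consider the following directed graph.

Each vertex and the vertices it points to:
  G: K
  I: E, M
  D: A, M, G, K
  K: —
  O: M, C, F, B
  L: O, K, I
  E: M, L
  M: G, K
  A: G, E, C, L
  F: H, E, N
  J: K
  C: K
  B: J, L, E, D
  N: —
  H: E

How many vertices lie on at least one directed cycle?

9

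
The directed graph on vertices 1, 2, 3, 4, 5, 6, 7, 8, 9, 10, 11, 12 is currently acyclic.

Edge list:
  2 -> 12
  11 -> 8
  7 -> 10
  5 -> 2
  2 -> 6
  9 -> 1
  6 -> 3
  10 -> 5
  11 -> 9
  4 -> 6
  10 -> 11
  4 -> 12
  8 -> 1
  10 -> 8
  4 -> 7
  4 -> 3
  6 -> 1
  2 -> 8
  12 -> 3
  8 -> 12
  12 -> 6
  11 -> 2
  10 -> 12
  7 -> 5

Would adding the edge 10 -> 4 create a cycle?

Yes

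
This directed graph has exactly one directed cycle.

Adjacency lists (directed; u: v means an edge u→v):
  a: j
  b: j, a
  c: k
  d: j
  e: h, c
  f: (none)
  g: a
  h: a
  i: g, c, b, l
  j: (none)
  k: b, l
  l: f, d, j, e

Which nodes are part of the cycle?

DFS with gray/black marking from l:
l gray
  f gray
  f black
  d gray
    j gray
    j black
  d black
  l→j: j black — skip
  e gray
    h gray
      a gray
        a→j: j black — skip
      a black
    h black
    c gray
      k gray
        b gray
          b→j: j black — skip
          b→a: a black — skip
        b black
        k→l: l is gray → back edge
Back edge closes the cycle l → e → c → k → l; its vertices are {c, e, k, l}.

c, e, k, l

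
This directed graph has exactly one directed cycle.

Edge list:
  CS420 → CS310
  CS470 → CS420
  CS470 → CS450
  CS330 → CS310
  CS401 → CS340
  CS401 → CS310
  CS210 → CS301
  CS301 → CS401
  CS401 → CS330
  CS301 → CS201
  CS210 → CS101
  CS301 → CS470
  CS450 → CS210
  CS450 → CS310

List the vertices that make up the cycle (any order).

DFS with gray/black marking from CS210:
CS210 gray
  CS301 gray
    CS470 gray
      CS420 gray
        CS310 gray
        CS310 black
      CS420 black
      CS450 gray
        CS450→CS310: CS310 black — skip
        CS450→CS210: CS210 is gray → back edge
Back edge closes the cycle CS210 → CS301 → CS470 → CS450 → CS210; its vertices are {CS210, CS301, CS450, CS470}.

CS210, CS301, CS450, CS470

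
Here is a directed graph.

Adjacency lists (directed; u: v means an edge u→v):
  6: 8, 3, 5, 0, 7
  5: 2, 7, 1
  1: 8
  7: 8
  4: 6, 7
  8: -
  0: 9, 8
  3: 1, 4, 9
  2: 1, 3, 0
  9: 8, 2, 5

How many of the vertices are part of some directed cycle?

7

A vertex is on a directed cycle iff it belongs to a strongly connected component of size ≥ 2 (or has a self-loop).
The vertices on cycles are {0, 2, 3, 4, 5, 6, 9} — 7 in total.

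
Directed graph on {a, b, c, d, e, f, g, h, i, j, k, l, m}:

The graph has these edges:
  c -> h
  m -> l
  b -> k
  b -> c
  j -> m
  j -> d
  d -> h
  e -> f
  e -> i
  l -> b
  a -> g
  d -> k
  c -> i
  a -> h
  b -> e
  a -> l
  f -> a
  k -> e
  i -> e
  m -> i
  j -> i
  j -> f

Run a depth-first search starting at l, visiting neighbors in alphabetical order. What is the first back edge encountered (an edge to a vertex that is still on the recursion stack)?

DFS from l (visiting neighbors in alphabetical order); mark gray on enter, black on exit:
l gray
  b gray
    c gray
      h gray
      h black
      i gray
        e gray
          f gray
            a gray
              g gray
              g black
              a→h: h black — skip
              a→l: l is gray → back edge
First back edge: a → l.

a->l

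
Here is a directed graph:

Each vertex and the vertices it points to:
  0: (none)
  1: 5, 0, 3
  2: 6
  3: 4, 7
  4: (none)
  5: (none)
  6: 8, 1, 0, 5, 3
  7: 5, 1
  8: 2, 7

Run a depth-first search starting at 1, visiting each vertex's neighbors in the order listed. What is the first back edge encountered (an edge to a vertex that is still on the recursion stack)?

7->1

DFS from 1 (visiting each vertex's neighbors in the order listed); mark gray on enter, black on exit:
1 gray
  5 gray
  5 black
  0 gray
  0 black
  3 gray
    4 gray
    4 black
    7 gray
      7→5: 5 black — skip
      7→1: 1 is gray → back edge
First back edge: 7 → 1.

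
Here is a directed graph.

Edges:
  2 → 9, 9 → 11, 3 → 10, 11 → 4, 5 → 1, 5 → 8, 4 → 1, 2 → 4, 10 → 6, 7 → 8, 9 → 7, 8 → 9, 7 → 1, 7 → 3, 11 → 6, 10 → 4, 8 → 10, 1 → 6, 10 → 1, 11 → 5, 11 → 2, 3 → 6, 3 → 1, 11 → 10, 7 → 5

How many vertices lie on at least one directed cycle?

A vertex is on a directed cycle iff it belongs to a strongly connected component of size ≥ 2 (or has a self-loop).
The vertices on cycles are {2, 5, 7, 8, 9, 11} — 6 in total.

6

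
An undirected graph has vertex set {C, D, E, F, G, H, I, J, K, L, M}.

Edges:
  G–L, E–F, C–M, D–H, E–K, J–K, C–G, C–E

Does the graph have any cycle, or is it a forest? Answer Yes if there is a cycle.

DFS, tracking each vertex's parent; an edge to a visited non-parent vertex closes a cycle.
Start from F:
visit F (parent –)
  visit E (parent F)
    visit C (parent E)
      visit G (parent C)
        G–C: parent, skip
        visit L (parent G)
          L–G: parent, skip
      visit M (parent C)
        M–C: parent, skip
      C–E: parent, skip
    visit K (parent E)
      K–E: parent, skip
      visit J (parent K)
        J–K: parent, skip
    E–F: parent, skip
visit D (parent –)
  visit H (parent D)
    H–D: parent, skip
visit I (parent –)
No non-parent visited neighbor found — the graph is a forest.

No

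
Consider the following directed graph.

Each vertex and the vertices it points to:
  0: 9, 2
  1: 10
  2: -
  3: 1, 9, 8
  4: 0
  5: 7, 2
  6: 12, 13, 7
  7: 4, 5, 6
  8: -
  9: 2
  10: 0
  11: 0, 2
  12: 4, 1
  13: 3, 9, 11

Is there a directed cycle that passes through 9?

9 lies on a cycle iff there is a path from 9 back to itself.
Exploring from 9, it never reaches itself; equivalently, its strongly connected component is a singleton.

No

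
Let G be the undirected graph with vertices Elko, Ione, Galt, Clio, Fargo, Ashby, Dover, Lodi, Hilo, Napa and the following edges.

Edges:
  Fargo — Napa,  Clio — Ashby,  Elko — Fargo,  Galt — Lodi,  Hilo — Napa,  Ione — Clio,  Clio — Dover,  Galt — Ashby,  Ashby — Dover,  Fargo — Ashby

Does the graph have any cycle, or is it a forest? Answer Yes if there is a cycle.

Yes

DFS, tracking each vertex's parent; an edge to a visited non-parent vertex closes a cycle.
Start from Ione:
visit Ione (parent –)
  visit Clio (parent Ione)
    Clio–Ione: parent, skip
    visit Ashby (parent Clio)
      visit Fargo (parent Ashby)
        visit Napa (parent Fargo)
          Napa–Fargo: parent, skip
          visit Hilo (parent Napa)
            Hilo–Napa: parent, skip
        Fargo–Ashby: parent, skip
        visit Elko (parent Fargo)
          Elko–Fargo: parent, skip
      visit Dover (parent Ashby)
        Dover–Ashby: parent, skip
        Dover–Clio: Clio visited and ≠ parent → cycle
Cycle: Clio – Ashby – Dover – Clio.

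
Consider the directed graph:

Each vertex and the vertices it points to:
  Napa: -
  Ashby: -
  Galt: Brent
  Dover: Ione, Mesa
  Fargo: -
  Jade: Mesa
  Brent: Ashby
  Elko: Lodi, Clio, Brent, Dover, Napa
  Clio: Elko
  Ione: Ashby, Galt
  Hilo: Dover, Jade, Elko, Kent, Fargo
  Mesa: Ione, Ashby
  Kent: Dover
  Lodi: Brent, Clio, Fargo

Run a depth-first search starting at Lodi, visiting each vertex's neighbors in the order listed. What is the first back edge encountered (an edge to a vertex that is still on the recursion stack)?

Elko→Lodi

DFS from Lodi (visiting each vertex's neighbors in the order listed); mark gray on enter, black on exit:
Lodi gray
  Brent gray
    Ashby gray
    Ashby black
  Brent black
  Clio gray
    Elko gray
      Elko→Lodi: Lodi is gray → back edge
First back edge: Elko → Lodi.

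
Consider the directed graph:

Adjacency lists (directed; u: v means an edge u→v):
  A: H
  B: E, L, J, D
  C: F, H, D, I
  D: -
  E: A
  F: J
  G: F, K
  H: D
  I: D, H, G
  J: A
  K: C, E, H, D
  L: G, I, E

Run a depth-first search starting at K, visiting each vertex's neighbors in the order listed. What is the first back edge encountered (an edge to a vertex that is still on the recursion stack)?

DFS from K (visiting each vertex's neighbors in the order listed); mark gray on enter, black on exit:
K gray
  C gray
    F gray
      J gray
        A gray
          H gray
            D gray
            D black
          H black
        A black
      J black
    F black
    C→H: H black — skip
    C→D: D black — skip
    I gray
      I→D: D black — skip
      I→H: H black — skip
      G gray
        G→F: F black — skip
        G→K: K is gray → back edge
First back edge: G → K.

G->K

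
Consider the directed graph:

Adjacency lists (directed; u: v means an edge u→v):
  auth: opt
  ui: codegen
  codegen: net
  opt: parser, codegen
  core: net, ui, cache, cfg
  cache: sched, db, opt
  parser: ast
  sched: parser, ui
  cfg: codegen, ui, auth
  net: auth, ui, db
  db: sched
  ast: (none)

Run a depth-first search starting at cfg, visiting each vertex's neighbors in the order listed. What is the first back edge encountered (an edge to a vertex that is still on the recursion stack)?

opt->codegen

DFS from cfg (visiting each vertex's neighbors in the order listed); mark gray on enter, black on exit:
cfg gray
  codegen gray
    net gray
      auth gray
        opt gray
          parser gray
            ast gray
            ast black
          parser black
          opt→codegen: codegen is gray → back edge
First back edge: opt → codegen.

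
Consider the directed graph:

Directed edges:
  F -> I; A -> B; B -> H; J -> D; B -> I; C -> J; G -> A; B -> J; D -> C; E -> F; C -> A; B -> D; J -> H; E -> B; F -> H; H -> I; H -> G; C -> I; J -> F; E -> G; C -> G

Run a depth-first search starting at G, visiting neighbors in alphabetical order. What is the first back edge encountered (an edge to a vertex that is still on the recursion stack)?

DFS from G (visiting neighbors in alphabetical order); mark gray on enter, black on exit:
G gray
  A gray
    B gray
      D gray
        C gray
          C→A: A is gray → back edge
First back edge: C → A.

C→A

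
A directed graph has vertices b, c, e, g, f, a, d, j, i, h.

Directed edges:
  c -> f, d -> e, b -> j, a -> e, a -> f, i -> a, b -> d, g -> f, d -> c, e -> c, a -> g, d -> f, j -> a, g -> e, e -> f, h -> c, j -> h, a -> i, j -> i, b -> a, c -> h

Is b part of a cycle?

b lies on a cycle iff there is a path from b back to itself.
Exploring from b, it never reaches itself; equivalently, its strongly connected component is a singleton.

No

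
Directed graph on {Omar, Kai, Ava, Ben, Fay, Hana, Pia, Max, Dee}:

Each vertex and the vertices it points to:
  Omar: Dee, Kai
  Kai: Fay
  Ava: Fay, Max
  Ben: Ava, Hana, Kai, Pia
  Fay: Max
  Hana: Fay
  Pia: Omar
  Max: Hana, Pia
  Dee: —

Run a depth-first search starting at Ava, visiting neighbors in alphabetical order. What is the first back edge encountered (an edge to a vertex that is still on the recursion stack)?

DFS from Ava (visiting neighbors in alphabetical order); mark gray on enter, black on exit:
Ava gray
  Fay gray
    Max gray
      Hana gray
        Hana→Fay: Fay is gray → back edge
First back edge: Hana → Fay.

Hana->Fay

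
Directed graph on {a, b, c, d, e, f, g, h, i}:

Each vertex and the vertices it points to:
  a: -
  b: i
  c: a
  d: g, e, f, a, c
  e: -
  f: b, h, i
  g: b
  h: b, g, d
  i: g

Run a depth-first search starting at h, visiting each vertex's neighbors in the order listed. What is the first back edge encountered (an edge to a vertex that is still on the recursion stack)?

g->b

DFS from h (visiting each vertex's neighbors in the order listed); mark gray on enter, black on exit:
h gray
  b gray
    i gray
      g gray
        g→b: b is gray → back edge
First back edge: g → b.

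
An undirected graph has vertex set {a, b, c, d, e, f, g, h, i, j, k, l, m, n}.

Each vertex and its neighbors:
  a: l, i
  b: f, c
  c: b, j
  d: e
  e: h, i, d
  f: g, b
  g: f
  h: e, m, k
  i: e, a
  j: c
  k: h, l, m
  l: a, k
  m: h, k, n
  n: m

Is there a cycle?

Yes

DFS, tracking each vertex's parent; an edge to a visited non-parent vertex closes a cycle.
Start from e:
visit e (parent –)
  visit h (parent e)
    h–e: parent, skip
    visit m (parent h)
      m–h: parent, skip
      visit k (parent m)
        k–h: h visited and ≠ parent → cycle
Cycle: h – m – k – h.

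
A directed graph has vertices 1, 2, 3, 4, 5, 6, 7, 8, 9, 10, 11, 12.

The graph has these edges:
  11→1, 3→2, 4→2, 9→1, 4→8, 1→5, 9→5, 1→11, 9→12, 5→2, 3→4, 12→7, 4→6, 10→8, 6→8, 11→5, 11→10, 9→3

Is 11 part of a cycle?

Yes

11 is on a cycle iff 11 can reach itself via ≥1 edge.
11 → 1 → 11 — yes.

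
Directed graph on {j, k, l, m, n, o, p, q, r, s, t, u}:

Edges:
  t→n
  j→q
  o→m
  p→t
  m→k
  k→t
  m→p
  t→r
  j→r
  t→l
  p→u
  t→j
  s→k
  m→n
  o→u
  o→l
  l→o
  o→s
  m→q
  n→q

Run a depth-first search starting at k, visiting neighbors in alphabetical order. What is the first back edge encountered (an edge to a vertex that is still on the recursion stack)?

o→l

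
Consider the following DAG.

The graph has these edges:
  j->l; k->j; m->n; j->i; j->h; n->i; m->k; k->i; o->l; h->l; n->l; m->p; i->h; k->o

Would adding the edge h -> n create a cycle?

Yes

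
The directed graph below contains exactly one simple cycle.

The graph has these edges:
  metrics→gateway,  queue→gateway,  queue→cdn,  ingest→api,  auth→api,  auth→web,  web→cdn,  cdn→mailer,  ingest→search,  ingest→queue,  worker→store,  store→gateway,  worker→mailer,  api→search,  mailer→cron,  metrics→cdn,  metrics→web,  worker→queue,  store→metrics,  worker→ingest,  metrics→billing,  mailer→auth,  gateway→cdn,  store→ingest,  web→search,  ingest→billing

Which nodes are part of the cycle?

DFS with gray/black marking from mailer:
mailer gray
  cron gray
  cron black
  auth gray
    api gray
      search gray
      search black
    api black
    web gray
      cdn gray
        cdn→mailer: mailer is gray → back edge
Back edge closes the cycle mailer → auth → web → cdn → mailer; its vertices are {cdn, web, auth, mailer}.

cdn, web, auth, mailer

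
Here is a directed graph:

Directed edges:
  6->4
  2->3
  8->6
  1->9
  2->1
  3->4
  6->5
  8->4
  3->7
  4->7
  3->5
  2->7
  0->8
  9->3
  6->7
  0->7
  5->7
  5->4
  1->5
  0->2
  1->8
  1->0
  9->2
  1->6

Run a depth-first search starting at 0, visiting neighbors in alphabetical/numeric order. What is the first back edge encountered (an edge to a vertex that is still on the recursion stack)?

1->0

DFS from 0 (visiting neighbors in alphabetical/numeric order); mark gray on enter, black on exit:
0 gray
  2 gray
    1 gray
      1→0: 0 is gray → back edge
First back edge: 1 → 0.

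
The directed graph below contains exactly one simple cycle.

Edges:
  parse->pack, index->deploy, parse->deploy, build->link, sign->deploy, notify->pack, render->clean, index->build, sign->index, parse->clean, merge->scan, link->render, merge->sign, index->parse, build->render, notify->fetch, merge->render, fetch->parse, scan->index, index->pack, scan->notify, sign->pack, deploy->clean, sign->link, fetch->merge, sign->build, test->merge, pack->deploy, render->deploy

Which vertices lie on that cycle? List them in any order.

scan, fetch, merge, notify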